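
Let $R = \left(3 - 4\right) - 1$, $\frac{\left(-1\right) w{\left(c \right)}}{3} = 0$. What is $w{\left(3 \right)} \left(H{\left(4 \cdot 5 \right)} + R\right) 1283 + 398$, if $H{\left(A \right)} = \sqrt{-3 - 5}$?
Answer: $398$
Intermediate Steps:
$w{\left(c \right)} = 0$ ($w{\left(c \right)} = \left(-3\right) 0 = 0$)
$H{\left(A \right)} = 2 i \sqrt{2}$ ($H{\left(A \right)} = \sqrt{-8} = 2 i \sqrt{2}$)
$R = -2$ ($R = -1 - 1 = -2$)
$w{\left(3 \right)} \left(H{\left(4 \cdot 5 \right)} + R\right) 1283 + 398 = 0 \left(2 i \sqrt{2} - 2\right) 1283 + 398 = 0 \left(-2 + 2 i \sqrt{2}\right) 1283 + 398 = 0 \cdot 1283 + 398 = 0 + 398 = 398$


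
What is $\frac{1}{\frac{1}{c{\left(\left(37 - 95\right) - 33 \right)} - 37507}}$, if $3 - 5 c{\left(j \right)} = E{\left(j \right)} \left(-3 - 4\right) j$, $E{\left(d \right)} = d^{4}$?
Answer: $- \frac{43682437689}{5} \approx -8.7365 \cdot 10^{9}$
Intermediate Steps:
$c{\left(j \right)} = \frac{3}{5} + \frac{7 j^{5}}{5}$ ($c{\left(j \right)} = \frac{3}{5} - \frac{j^{4} \left(-3 - 4\right) j}{5} = \frac{3}{5} - \frac{j^{4} \left(-7\right) j}{5} = \frac{3}{5} - \frac{- 7 j^{4} j}{5} = \frac{3}{5} - \frac{\left(-7\right) j^{5}}{5} = \frac{3}{5} + \frac{7 j^{5}}{5}$)
$\frac{1}{\frac{1}{c{\left(\left(37 - 95\right) - 33 \right)} - 37507}} = \frac{1}{\frac{1}{\left(\frac{3}{5} + \frac{7 \left(\left(37 - 95\right) - 33\right)^{5}}{5}\right) - 37507}} = \frac{1}{\frac{1}{\left(\frac{3}{5} + \frac{7 \left(-58 - 33\right)^{5}}{5}\right) - 37507}} = \frac{1}{\frac{1}{\left(\frac{3}{5} + \frac{7 \left(-91\right)^{5}}{5}\right) - 37507}} = \frac{1}{\frac{1}{\left(\frac{3}{5} + \frac{7}{5} \left(-6240321451\right)\right) - 37507}} = \frac{1}{\frac{1}{\left(\frac{3}{5} - \frac{43682250157}{5}\right) - 37507}} = \frac{1}{\frac{1}{- \frac{43682250154}{5} - 37507}} = \frac{1}{\frac{1}{- \frac{43682437689}{5}}} = \frac{1}{- \frac{5}{43682437689}} = - \frac{43682437689}{5}$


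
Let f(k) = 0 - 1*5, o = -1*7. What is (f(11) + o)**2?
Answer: 144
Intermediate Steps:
o = -7
f(k) = -5 (f(k) = 0 - 5 = -5)
(f(11) + o)**2 = (-5 - 7)**2 = (-12)**2 = 144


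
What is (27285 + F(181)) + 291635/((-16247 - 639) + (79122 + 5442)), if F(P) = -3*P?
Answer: 1810136711/67678 ≈ 26746.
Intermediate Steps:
(27285 + F(181)) + 291635/((-16247 - 639) + (79122 + 5442)) = (27285 - 3*181) + 291635/((-16247 - 639) + (79122 + 5442)) = (27285 - 543) + 291635/(-16886 + 84564) = 26742 + 291635/67678 = 1810136711/67678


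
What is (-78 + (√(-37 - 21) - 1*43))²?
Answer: (121 - I*√58)² ≈ 14583.0 - 1843.0*I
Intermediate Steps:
(-78 + (√(-37 - 21) - 1*43))² = (-78 + (√(-58) - 43))² = (-78 + (I*√58 - 43))² = (-78 + (-43 + I*√58))² = (-121 + I*√58)²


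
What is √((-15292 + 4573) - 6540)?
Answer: I*√17259 ≈ 131.37*I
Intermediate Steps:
√((-15292 + 4573) - 6540) = √(-10719 - 6540) = √(-17259) = I*√17259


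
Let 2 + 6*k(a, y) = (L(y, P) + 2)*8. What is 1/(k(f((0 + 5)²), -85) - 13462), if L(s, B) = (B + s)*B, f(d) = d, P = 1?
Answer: -3/40715 ≈ -7.3683e-5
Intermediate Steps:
L(s, B) = B*(B + s)
k(a, y) = 11/3 + 4*y/3 (k(a, y) = -⅓ + ((1*(1 + y) + 2)*8)/6 = -⅓ + (((1 + y) + 2)*8)/6 = -⅓ + ((3 + y)*8)/6 = -⅓ + (24 + 8*y)/6 = -⅓ + (4 + 4*y/3) = 11/3 + 4*y/3)
1/(k(f((0 + 5)²), -85) - 13462) = 1/((11/3 + (4/3)*(-85)) - 13462) = 1/((11/3 - 340/3) - 13462) = 1/(-329/3 - 13462) = 1/(-40715/3) = -3/40715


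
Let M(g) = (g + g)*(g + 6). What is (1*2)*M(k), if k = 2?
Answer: 64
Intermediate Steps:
M(g) = 2*g*(6 + g) (M(g) = (2*g)*(6 + g) = 2*g*(6 + g))
(1*2)*M(k) = (1*2)*(2*2*(6 + 2)) = 2*(2*2*8) = 2*32 = 64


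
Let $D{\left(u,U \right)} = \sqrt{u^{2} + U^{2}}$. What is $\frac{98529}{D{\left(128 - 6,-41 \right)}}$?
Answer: $\frac{98529 \sqrt{16565}}{16565} \approx 765.54$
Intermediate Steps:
$D{\left(u,U \right)} = \sqrt{U^{2} + u^{2}}$
$\frac{98529}{D{\left(128 - 6,-41 \right)}} = \frac{98529}{\sqrt{\left(-41\right)^{2} + \left(128 - 6\right)^{2}}} = \frac{98529}{\sqrt{1681 + \left(128 - 6\right)^{2}}} = \frac{98529}{\sqrt{1681 + 122^{2}}} = \frac{98529}{\sqrt{1681 + 14884}} = \frac{98529}{\sqrt{16565}} = 98529 \frac{\sqrt{16565}}{16565} = \frac{98529 \sqrt{16565}}{16565}$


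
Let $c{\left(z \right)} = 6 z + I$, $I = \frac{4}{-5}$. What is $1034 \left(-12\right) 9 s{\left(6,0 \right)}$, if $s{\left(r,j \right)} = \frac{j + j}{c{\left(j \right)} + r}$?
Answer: $0$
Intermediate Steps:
$I = - \frac{4}{5}$ ($I = 4 \left(- \frac{1}{5}\right) = - \frac{4}{5} \approx -0.8$)
$c{\left(z \right)} = - \frac{4}{5} + 6 z$ ($c{\left(z \right)} = 6 z - \frac{4}{5} = - \frac{4}{5} + 6 z$)
$s{\left(r,j \right)} = \frac{2 j}{- \frac{4}{5} + r + 6 j}$ ($s{\left(r,j \right)} = \frac{j + j}{\left(- \frac{4}{5} + 6 j\right) + r} = \frac{2 j}{- \frac{4}{5} + r + 6 j}$)
$1034 \left(-12\right) 9 s{\left(6,0 \right)} = 1034 \left(-12\right) 9 \cdot 10 \cdot 0 \frac{1}{-4 + 5 \cdot 6 + 30 \cdot 0} = 1034 \left(- 108 \cdot 10 \cdot 0 \frac{1}{-4 + 30 + 0}\right) = 1034 \left(- 108 \cdot 10 \cdot 0 \cdot \frac{1}{26}\right) = 1034 \left(\left(-108\right) 0\right) = 1034 \cdot 0 = 0$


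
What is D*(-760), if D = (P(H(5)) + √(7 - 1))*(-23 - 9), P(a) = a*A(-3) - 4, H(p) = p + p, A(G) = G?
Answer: -826880 + 24320*√6 ≈ -7.6731e+5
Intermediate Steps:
H(p) = 2*p
P(a) = -4 - 3*a (P(a) = a*(-3) - 4 = -3*a - 4 = -4 - 3*a)
D = 1088 - 32*√6 (D = ((-4 - 6*5) + √(7 - 1))*(-23 - 9) = ((-4 - 3*10) + √6)*(-32) = ((-4 - 30) + √6)*(-32) = (-34 + √6)*(-32) = 1088 - 32*√6 ≈ 1009.6)
D*(-760) = (1088 - 32*√6)*(-760) = -826880 + 24320*√6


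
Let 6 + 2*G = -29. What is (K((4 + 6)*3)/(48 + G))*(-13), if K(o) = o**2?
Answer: -23400/61 ≈ -383.61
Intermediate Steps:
G = -35/2 (G = -3 + (1/2)*(-29) = -3 - 29/2 = -35/2 ≈ -17.500)
(K((4 + 6)*3)/(48 + G))*(-13) = (((4 + 6)*3)**2/(48 - 35/2))*(-13) = ((10*3)**2/(61/2))*(-13) = (30**2*(2/61))*(-13) = (900*(2/61))*(-13) = (1800/61)*(-13) = -23400/61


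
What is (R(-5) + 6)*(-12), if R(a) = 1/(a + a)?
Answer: -354/5 ≈ -70.800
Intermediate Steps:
R(a) = 1/(2*a)
(R(-5) + 6)*(-12) = ((½)/(-5) + 6)*(-12) = ((½)*(-⅕) + 6)*(-12) = (-⅒ + 6)*(-12) = (59/10)*(-12) = -354/5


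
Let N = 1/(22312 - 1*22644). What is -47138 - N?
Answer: -15649815/332 ≈ -47138.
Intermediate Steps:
N = -1/332 (N = 1/(22312 - 22644) = 1/(-332) = -1/332 ≈ -0.0030120)
-47138 - N = -47138 - 1*(-1/332) = -47138 + 1/332 = -15649815/332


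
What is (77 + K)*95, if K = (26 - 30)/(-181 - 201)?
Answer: 1397355/191 ≈ 7316.0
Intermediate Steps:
K = 2/191 (K = -4/(-382) = -4*(-1/382) = 2/191 ≈ 0.010471)
(77 + K)*95 = (77 + 2/191)*95 = (14709/191)*95 = 1397355/191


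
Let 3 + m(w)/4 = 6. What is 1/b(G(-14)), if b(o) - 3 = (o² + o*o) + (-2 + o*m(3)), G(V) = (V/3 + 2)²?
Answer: 81/15185 ≈ 0.0053342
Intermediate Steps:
m(w) = 12 (m(w) = -12 + 4*6 = -12 + 24 = 12)
G(V) = (2 + V/3)² (G(V) = (V*(⅓) + 2)² = (V/3 + 2)² = (2 + V/3)²)
b(o) = 1 + 2*o² + 12*o (b(o) = 3 + ((o² + o*o) + (-2 + o*12)) = 3 + ((o² + o²) + (-2 + 12*o)) = 3 + (2*o² + (-2 + 12*o)) = 3 + (-2 + 2*o² + 12*o) = 1 + 2*o² + 12*o)
1/b(G(-14)) = 1/(1 + 2*((6 - 14)²/9)² + 12*((6 - 14)²/9)) = 1/(1 + 2*((⅑)*(-8)²)² + 12*((⅑)*(-8)²)) = 1/(1 + 2*((⅑)*64)² + 12*((⅑)*64)) = 1/(1 + 2*(64/9)² + 12*(64/9)) = 1/(1 + 2*(4096/81) + 256/3) = 1/(1 + 8192/81 + 256/3) = 1/(15185/81) = 81/15185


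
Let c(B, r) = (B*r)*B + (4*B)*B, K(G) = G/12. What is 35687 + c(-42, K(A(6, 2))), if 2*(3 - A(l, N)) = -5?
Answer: 87103/2 ≈ 43552.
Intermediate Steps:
A(l, N) = 11/2 (A(l, N) = 3 - 1/2*(-5) = 3 + 5/2 = 11/2)
K(G) = G/12 (K(G) = G*(1/12) = G/12)
c(B, r) = 4*B**2 + r*B**2 (c(B, r) = r*B**2 + 4*B**2 = 4*B**2 + r*B**2)
35687 + c(-42, K(A(6, 2))) = 35687 + (-42)**2*(4 + (1/12)*(11/2)) = 35687 + 1764*(4 + 11/24) = 35687 + 1764*(107/24) = 35687 + 15729/2 = 87103/2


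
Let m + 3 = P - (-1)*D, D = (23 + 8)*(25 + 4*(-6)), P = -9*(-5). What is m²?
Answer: 5329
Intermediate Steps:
P = 45
D = 31 (D = 31*(25 - 24) = 31*1 = 31)
m = 73 (m = -3 + (45 - (-1)*31) = -3 + (45 - 1*(-31)) = -3 + (45 + 31) = -3 + 76 = 73)
m² = 73² = 5329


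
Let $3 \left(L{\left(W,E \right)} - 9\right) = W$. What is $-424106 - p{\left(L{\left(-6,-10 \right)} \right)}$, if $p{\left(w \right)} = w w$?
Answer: $-424155$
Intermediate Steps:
$L{\left(W,E \right)} = 9 + \frac{W}{3}$
$p{\left(w \right)} = w^{2}$
$-424106 - p{\left(L{\left(-6,-10 \right)} \right)} = -424106 - \left(9 + \frac{1}{3} \left(-6\right)\right)^{2} = -424106 - \left(9 - 2\right)^{2} = -424106 - 7^{2} = -424106 - 49 = -424155$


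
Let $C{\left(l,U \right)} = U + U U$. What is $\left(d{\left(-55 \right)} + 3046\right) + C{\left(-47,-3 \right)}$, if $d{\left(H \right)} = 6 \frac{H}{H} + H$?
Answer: $3003$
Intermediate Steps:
$C{\left(l,U \right)} = U + U^{2}$
$d{\left(H \right)} = 6 + H$ ($d{\left(H \right)} = 6 \cdot 1 + H = 6 + H$)
$\left(d{\left(-55 \right)} + 3046\right) + C{\left(-47,-3 \right)} = \left(\left(6 - 55\right) + 3046\right) - 3 \left(1 - 3\right) = \left(-49 + 3046\right) - -6 = 2997 + 6 = 3003$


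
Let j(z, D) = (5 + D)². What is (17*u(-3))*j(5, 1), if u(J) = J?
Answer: -1836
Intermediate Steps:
(17*u(-3))*j(5, 1) = (17*(-3))*(5 + 1)² = -51*6² = -51*36 = -1836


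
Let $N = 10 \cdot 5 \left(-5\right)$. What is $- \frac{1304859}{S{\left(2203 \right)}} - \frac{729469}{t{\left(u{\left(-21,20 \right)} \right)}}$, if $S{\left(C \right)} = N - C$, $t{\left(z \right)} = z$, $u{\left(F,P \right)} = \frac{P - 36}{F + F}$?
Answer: $- \frac{37566697725}{19624} \approx -1.9143 \cdot 10^{6}$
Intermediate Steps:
$u{\left(F,P \right)} = \frac{-36 + P}{2 F}$
$N = -250$ ($N = 50 \left(-5\right) = -250$)
$S{\left(C \right)} = -250 - C$
$- \frac{1304859}{S{\left(2203 \right)}} - \frac{729469}{t{\left(u{\left(-21,20 \right)} \right)}} = - \frac{1304859}{-250 - 2203} - \frac{729469}{\frac{1}{2} \frac{1}{-21} \left(-36 + 20\right)} = - \frac{1304859}{-250 - 2203} - \frac{729469}{\frac{1}{2} \left(- \frac{1}{21}\right) \left(-16\right)} = - \frac{1304859}{-2453} - \frac{729469}{\frac{8}{21}} = \left(-1304859\right) \left(- \frac{1}{2453}\right) - \frac{15318849}{8} = \frac{1304859}{2453} - \frac{15318849}{8} = - \frac{37566697725}{19624}$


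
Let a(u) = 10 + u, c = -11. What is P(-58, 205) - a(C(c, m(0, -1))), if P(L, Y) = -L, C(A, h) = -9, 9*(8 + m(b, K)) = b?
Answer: 57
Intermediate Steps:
m(b, K) = -8 + b/9
P(-58, 205) - a(C(c, m(0, -1))) = -1*(-58) - (10 - 9) = 58 - 1*1 = 58 - 1 = 57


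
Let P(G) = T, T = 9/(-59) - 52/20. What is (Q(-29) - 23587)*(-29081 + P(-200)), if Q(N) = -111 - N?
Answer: 203073084983/295 ≈ 6.8838e+8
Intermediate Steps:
T = -812/295 (T = 9*(-1/59) - 52*1/20 = -9/59 - 13/5 = -812/295 ≈ -2.7525)
P(G) = -812/295
(Q(-29) - 23587)*(-29081 + P(-200)) = ((-111 - 1*(-29)) - 23587)*(-29081 - 812/295) = ((-111 + 29) - 23587)*(-8579707/295) = (-82 - 23587)*(-8579707/295) = -23669*(-8579707/295) = 203073084983/295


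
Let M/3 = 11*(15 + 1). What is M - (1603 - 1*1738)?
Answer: 663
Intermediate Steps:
M = 528 (M = 3*(11*(15 + 1)) = 3*(11*16) = 3*176 = 528)
M - (1603 - 1*1738) = 528 - (1603 - 1*1738) = 528 - (1603 - 1738) = 528 - 1*(-135) = 528 + 135 = 663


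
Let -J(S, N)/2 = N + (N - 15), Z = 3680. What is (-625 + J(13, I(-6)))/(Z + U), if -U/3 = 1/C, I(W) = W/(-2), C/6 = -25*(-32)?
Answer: -971200/5887999 ≈ -0.16495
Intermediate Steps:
C = 4800 (C = 6*(-25*(-32)) = 6*800 = 4800)
I(W) = -W/2 (I(W) = W*(-½) = -W/2)
J(S, N) = 30 - 4*N (J(S, N) = -2*(N + (N - 15)) = -2*(N + (-15 + N)) = -2*(-15 + 2*N) = 30 - 4*N)
U = -1/1600 (U = -3/4800 = -3*1/4800 = -1/1600 ≈ -0.00062500)
(-625 + J(13, I(-6)))/(Z + U) = (-625 + (30 - (-2)*(-6)))/(3680 - 1/1600) = (-625 + (30 - 4*3))/(5887999/1600) = (-625 + (30 - 12))*(1600/5887999) = (-625 + 18)*(1600/5887999) = -607*1600/5887999 = -971200/5887999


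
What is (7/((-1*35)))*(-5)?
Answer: 1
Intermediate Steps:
(7/((-1*35)))*(-5) = (7/(-35))*(-5) = (7*(-1/35))*(-5) = -⅕*(-5) = 1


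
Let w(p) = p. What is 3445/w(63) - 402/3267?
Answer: 415907/7623 ≈ 54.560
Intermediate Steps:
3445/w(63) - 402/3267 = 3445/63 - 402/3267 = 3445*(1/63) - 402*1/3267 = 3445/63 - 134/1089 = 415907/7623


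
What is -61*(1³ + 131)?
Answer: -8052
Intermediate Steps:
-61*(1³ + 131) = -61*(1 + 131) = -61*132 = -8052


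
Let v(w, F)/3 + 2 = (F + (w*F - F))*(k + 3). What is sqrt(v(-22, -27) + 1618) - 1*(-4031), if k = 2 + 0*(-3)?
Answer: 4031 + sqrt(10522) ≈ 4133.6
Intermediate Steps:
k = 2 (k = 2 + 0 = 2)
v(w, F) = -6 + 15*F*w (v(w, F) = -6 + 3*((F + (w*F - F))*(2 + 3)) = -6 + 3*((F + (F*w - F))*5) = -6 + 3*((F + (-F + F*w))*5) = -6 + 3*((F*w)*5) = -6 + 3*(5*F*w) = -6 + 15*F*w)
sqrt(v(-22, -27) + 1618) - 1*(-4031) = sqrt((-6 + 15*(-27)*(-22)) + 1618) - 1*(-4031) = sqrt((-6 + 8910) + 1618) + 4031 = sqrt(8904 + 1618) + 4031 = sqrt(10522) + 4031 = 4031 + sqrt(10522)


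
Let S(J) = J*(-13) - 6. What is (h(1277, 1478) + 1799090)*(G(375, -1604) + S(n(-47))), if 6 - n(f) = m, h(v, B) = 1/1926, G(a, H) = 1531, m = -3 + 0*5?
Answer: 2439393328064/963 ≈ 2.5331e+9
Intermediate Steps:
m = -3 (m = -3 + 0 = -3)
h(v, B) = 1/1926
n(f) = 9 (n(f) = 6 - 1*(-3) = 6 + 3 = 9)
S(J) = -6 - 13*J (S(J) = -13*J - 6 = -6 - 13*J)
(h(1277, 1478) + 1799090)*(G(375, -1604) + S(n(-47))) = (1/1926 + 1799090)*(1531 + (-6 - 13*9)) = 3465047341*(1531 + (-6 - 117))/1926 = 3465047341*(1531 - 123)/1926 = (3465047341/1926)*1408 = 2439393328064/963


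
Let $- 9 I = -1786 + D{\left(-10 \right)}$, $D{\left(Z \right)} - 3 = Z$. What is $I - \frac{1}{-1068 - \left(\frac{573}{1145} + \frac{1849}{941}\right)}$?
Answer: $\frac{2067997728499}{10380308022} \approx 199.22$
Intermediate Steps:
$D{\left(Z \right)} = 3 + Z$
$I = \frac{1793}{9}$ ($I = - \frac{-1786 + \left(3 - 10\right)}{9} = - \frac{-1786 - 7}{9} = \left(- \frac{1}{9}\right) \left(-1793\right) = \frac{1793}{9} \approx 199.22$)
$I - \frac{1}{-1068 - \left(\frac{573}{1145} + \frac{1849}{941}\right)} = \frac{1793}{9} - \frac{1}{-1068 - \left(\frac{573}{1145} + \frac{1849}{941}\right)} = \frac{1793}{9} - \frac{1}{-1068 - \frac{2656298}{1077445}} = \frac{1793}{9} - \frac{1}{- \frac{1153367558}{1077445}} = \frac{1793}{9} - - \frac{1077445}{1153367558} = \frac{1793}{9} + \frac{1077445}{1153367558} = \frac{2067997728499}{10380308022}$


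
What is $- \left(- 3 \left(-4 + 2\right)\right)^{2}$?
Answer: $-36$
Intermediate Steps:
$- \left(- 3 \left(-4 + 2\right)\right)^{2} = - \left(\left(-3\right) \left(-2\right)\right)^{2} = - 6^{2} = \left(-1\right) 36 = -36$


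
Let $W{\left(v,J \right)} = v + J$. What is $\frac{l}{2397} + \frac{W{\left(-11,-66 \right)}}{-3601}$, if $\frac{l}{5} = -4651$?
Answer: $- \frac{83556686}{8631597} \approx -9.6803$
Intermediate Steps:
$l = -23255$ ($l = 5 \left(-4651\right) = -23255$)
$W{\left(v,J \right)} = J + v$
$\frac{l}{2397} + \frac{W{\left(-11,-66 \right)}}{-3601} = - \frac{23255}{2397} + \frac{-66 - 11}{-3601} = \left(-23255\right) \frac{1}{2397} - - \frac{77}{3601} = - \frac{23255}{2397} + \frac{77}{3601} = - \frac{83556686}{8631597}$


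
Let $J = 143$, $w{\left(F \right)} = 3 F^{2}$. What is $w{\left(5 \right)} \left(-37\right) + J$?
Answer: $-2632$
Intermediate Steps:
$w{\left(5 \right)} \left(-37\right) + J = 3 \cdot 5^{2} \left(-37\right) + 143 = 3 \cdot 25 \left(-37\right) + 143 = 75 \left(-37\right) + 143 = -2775 + 143 = -2632$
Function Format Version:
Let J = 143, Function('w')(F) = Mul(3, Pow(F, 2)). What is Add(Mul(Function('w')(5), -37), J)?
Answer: -2632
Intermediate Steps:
Add(Mul(Function('w')(5), -37), J) = Add(Mul(Mul(3, Pow(5, 2)), -37), 143) = Add(Mul(Mul(3, 25), -37), 143) = Add(Mul(75, -37), 143) = Add(-2775, 143) = -2632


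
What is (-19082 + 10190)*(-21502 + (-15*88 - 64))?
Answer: 203502312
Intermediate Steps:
(-19082 + 10190)*(-21502 + (-15*88 - 64)) = -8892*(-21502 + (-1320 - 64)) = -8892*(-21502 - 1384) = -8892*(-22886) = 203502312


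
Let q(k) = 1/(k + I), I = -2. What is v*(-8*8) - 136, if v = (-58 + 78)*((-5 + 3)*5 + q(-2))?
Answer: 12984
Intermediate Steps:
q(k) = 1/(-2 + k) (q(k) = 1/(k - 2) = 1/(-2 + k))
v = -205 (v = (-58 + 78)*((-5 + 3)*5 + 1/(-2 - 2)) = 20*(-2*5 + 1/(-4)) = 20*(-10 - ¼) = 20*(-41/4) = -205)
v*(-8*8) - 136 = -(-1640)*8 - 136 = -205*(-64) - 136 = 13120 - 136 = 12984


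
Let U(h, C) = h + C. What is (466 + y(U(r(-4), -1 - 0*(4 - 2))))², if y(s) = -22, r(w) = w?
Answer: 197136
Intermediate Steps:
U(h, C) = C + h
(466 + y(U(r(-4), -1 - 0*(4 - 2))))² = (466 - 22)² = 444² = 197136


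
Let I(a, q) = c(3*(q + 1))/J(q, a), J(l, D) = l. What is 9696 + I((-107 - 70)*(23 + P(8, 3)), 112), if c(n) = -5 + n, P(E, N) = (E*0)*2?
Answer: 543143/56 ≈ 9699.0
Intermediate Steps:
P(E, N) = 0 (P(E, N) = 0*2 = 0)
I(a, q) = (-2 + 3*q)/q (I(a, q) = (-5 + 3*(q + 1))/q = (-5 + 3*(1 + q))/q = (-5 + (3 + 3*q))/q = (-2 + 3*q)/q)
9696 + I((-107 - 70)*(23 + P(8, 3)), 112) = 9696 + (3 - 2/112) = 9696 + (3 - 2*1/112) = 9696 + (3 - 1/56) = 9696 + 167/56 = 543143/56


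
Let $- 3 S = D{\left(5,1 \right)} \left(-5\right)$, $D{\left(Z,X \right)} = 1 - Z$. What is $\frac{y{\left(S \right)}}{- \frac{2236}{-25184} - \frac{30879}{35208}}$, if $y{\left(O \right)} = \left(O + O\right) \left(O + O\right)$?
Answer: $- \frac{820998400}{3640269} \approx -225.53$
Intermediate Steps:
$S = - \frac{20}{3}$ ($S = - \frac{\left(1 - 5\right) \left(-5\right)}{3} = - \frac{\left(-4\right) \left(-5\right)}{3} = \left(- \frac{1}{3}\right) 20 = - \frac{20}{3} \approx -6.6667$)
$y{\left(O \right)} = 4 O^{2}$ ($y{\left(O \right)} = 2 O 2 O = 4 O^{2}$)
$\frac{y{\left(S \right)}}{- \frac{2236}{-25184} - \frac{30879}{35208}} = \frac{4 \left(- \frac{20}{3}\right)^{2}}{- \frac{2236}{-25184} - \frac{30879}{35208}} = \frac{4 \cdot \frac{400}{9}}{\left(-2236\right) \left(- \frac{1}{25184}\right) - \frac{3431}{3912}} = \frac{1600}{9 \left(\frac{559}{6296} - \frac{3431}{3912}\right)} = \frac{1600}{9 \left(- \frac{1213423}{1539372}\right)} = \frac{1600}{9} \left(- \frac{1539372}{1213423}\right) = - \frac{820998400}{3640269}$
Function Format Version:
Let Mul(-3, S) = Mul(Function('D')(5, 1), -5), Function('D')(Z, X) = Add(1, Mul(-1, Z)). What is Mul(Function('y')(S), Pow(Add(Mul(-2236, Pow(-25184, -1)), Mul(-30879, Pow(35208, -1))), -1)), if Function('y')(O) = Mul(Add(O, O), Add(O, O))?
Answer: Rational(-820998400, 3640269) ≈ -225.53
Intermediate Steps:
S = Rational(-20, 3) (S = Mul(Rational(-1, 3), Mul(Add(1, Mul(-1, 5)), -5)) = Mul(Rational(-1, 3), Mul(Add(1, -5), -5)) = Mul(Rational(-1, 3), Mul(-4, -5)) = Mul(Rational(-1, 3), 20) = Rational(-20, 3) ≈ -6.6667)
Function('y')(O) = Mul(4, Pow(O, 2)) (Function('y')(O) = Mul(Mul(2, O), Mul(2, O)) = Mul(4, Pow(O, 2)))
Mul(Function('y')(S), Pow(Add(Mul(-2236, Pow(-25184, -1)), Mul(-30879, Pow(35208, -1))), -1)) = Mul(Mul(4, Pow(Rational(-20, 3), 2)), Pow(Add(Mul(-2236, Pow(-25184, -1)), Mul(-30879, Pow(35208, -1))), -1)) = Mul(Mul(4, Rational(400, 9)), Pow(Add(Mul(-2236, Rational(-1, 25184)), Mul(-30879, Rational(1, 35208))), -1)) = Mul(Rational(1600, 9), Pow(Add(Rational(559, 6296), Rational(-3431, 3912)), -1)) = Mul(Rational(1600, 9), Pow(Rational(-1213423, 1539372), -1)) = Mul(Rational(1600, 9), Rational(-1539372, 1213423)) = Rational(-820998400, 3640269)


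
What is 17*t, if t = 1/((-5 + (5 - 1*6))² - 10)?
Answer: 17/26 ≈ 0.65385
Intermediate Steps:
t = 1/26 (t = 1/((-5 + (5 - 6))² - 10) = 1/((-5 - 1)² - 10) = 1/((-6)² - 10) = 1/(36 - 10) = 1/26 ≈ 0.038462)
17*t = 17*(1/26) = 17/26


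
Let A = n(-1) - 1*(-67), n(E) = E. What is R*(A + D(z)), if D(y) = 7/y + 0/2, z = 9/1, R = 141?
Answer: 28247/3 ≈ 9415.7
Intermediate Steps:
z = 9 (z = 9*1 = 9)
A = 66 (A = -1 - 1*(-67) = -1 + 67 = 66)
D(y) = 7/y (D(y) = 7/y + 0*(1/2) = 7/y + 0 = 7/y)
R*(A + D(z)) = 141*(66 + 7/9) = 141*(601/9) = 28247/3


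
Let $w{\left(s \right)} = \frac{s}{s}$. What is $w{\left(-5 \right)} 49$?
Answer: $49$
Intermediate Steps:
$w{\left(s \right)} = 1$
$w{\left(-5 \right)} 49 = 1 \cdot 49 = 49$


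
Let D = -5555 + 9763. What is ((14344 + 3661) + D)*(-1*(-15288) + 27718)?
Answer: 955292278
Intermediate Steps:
D = 4208
((14344 + 3661) + D)*(-1*(-15288) + 27718) = ((14344 + 3661) + 4208)*(-1*(-15288) + 27718) = (18005 + 4208)*(15288 + 27718) = 22213*43006 = 955292278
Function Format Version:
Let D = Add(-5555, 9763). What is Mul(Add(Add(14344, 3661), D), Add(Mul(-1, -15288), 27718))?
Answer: 955292278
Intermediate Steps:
D = 4208
Mul(Add(Add(14344, 3661), D), Add(Mul(-1, -15288), 27718)) = Mul(Add(Add(14344, 3661), 4208), Add(Mul(-1, -15288), 27718)) = Mul(Add(18005, 4208), Add(15288, 27718)) = Mul(22213, 43006) = 955292278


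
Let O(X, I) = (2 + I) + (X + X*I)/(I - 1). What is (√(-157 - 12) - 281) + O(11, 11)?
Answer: -1274/5 + 13*I ≈ -254.8 + 13.0*I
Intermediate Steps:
O(X, I) = 2 + I + (X + I*X)/(-1 + I) (O(X, I) = (2 + I) + (X + I*X)/(-1 + I) = 2 + I + (X + I*X)/(-1 + I))
(√(-157 - 12) - 281) + O(11, 11) = (√(-157 - 12) - 281) + (-2 + 11 + 11 + 11² + 11*11)/(-1 + 11) = (√(-169) - 281) + (-2 + 11 + 11 + 121 + 121)/10 = (13*I - 281) + (⅒)*262 = (-281 + 13*I) + 131/5 = -1274/5 + 13*I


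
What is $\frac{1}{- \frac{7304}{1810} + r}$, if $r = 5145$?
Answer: $\frac{905}{4652573} \approx 0.00019452$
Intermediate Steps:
$\frac{1}{- \frac{7304}{1810} + r} = \frac{1}{- \frac{7304}{1810} + 5145} = \frac{1}{\left(-7304\right) \frac{1}{1810} + 5145} = \frac{1}{- \frac{3652}{905} + 5145} = \frac{1}{\frac{4652573}{905}} = \frac{905}{4652573}$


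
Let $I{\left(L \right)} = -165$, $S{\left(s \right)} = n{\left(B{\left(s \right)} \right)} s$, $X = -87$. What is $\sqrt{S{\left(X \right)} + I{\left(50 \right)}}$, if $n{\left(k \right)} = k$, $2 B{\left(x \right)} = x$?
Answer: $\frac{\sqrt{14478}}{2} \approx 60.162$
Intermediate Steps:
$B{\left(x \right)} = \frac{x}{2}$
$S{\left(s \right)} = \frac{s^{2}}{2}$ ($S{\left(s \right)} = \frac{s}{2} s = \frac{s^{2}}{2}$)
$\sqrt{S{\left(X \right)} + I{\left(50 \right)}} = \sqrt{\frac{\left(-87\right)^{2}}{2} - 165} = \sqrt{\frac{1}{2} \cdot 7569 - 165} = \sqrt{\frac{7569}{2} - 165} = \sqrt{\frac{7239}{2}} = \frac{\sqrt{14478}}{2}$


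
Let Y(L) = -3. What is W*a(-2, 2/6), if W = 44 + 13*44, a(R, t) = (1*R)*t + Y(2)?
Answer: -6776/3 ≈ -2258.7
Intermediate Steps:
a(R, t) = -3 + R*t (a(R, t) = (1*R)*t - 3 = R*t - 3 = -3 + R*t)
W = 616 (W = 44 + 572 = 616)
W*a(-2, 2/6) = 616*(-3 - 4/6) = 616*(-3 - 2*⅓) = 616*(-3 - ⅔) = 616*(-11/3) = -6776/3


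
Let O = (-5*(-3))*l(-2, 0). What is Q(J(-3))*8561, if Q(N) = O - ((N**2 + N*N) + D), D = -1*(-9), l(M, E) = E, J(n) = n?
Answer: -231147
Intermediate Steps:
D = 9
O = 0 (O = -5*(-3)*0 = 15*0 = 0)
Q(N) = -9 - 2*N**2 (Q(N) = 0 - ((N**2 + N*N) + 9) = 0 - ((N**2 + N**2) + 9) = 0 - (2*N**2 + 9) = 0 - (9 + 2*N**2) = 0 + (-9 - 2*N**2) = -9 - 2*N**2)
Q(J(-3))*8561 = (-9 - 2*(-3)**2)*8561 = (-9 - 2*9)*8561 = (-9 - 18)*8561 = -27*8561 = -231147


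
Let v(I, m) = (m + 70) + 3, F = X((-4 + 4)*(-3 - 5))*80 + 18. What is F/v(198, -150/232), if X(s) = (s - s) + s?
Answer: 2088/8393 ≈ 0.24878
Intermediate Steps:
X(s) = s (X(s) = 0 + s = s)
F = 18 (F = ((-4 + 4)*(-3 - 5))*80 + 18 = (0*(-8))*80 + 18 = 0*80 + 18 = 0 + 18 = 18)
v(I, m) = 73 + m (v(I, m) = (70 + m) + 3 = 73 + m)
F/v(198, -150/232) = 18/(73 - 150/232) = 18/(73 - 150*1/232) = 18/(73 - 75/116) = 18/(8393/116) = 18*(116/8393) = 2088/8393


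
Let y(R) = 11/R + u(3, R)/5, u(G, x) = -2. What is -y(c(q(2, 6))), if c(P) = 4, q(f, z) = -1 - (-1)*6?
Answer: -47/20 ≈ -2.3500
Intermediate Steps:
q(f, z) = 5 (q(f, z) = -1 - 1*(-6) = -1 + 6 = 5)
y(R) = -⅖ + 11/R (y(R) = 11/R - 2/5 = 11/R - 2*⅕ = 11/R - ⅖ = -⅖ + 11/R)
-y(c(q(2, 6))) = -(-⅖ + 11/4) = -1*47/20 = -47/20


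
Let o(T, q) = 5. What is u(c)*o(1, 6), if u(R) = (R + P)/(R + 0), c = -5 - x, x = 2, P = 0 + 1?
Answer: 30/7 ≈ 4.2857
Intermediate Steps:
P = 1
c = -7 (c = -5 - 1*2 = -5 - 2 = -7)
u(R) = (1 + R)/R (u(R) = (R + 1)/(R + 0) = (1 + R)/R)
u(c)*o(1, 6) = ((1 - 7)/(-7))*5 = -1/7*(-6)*5 = (6/7)*5 = 30/7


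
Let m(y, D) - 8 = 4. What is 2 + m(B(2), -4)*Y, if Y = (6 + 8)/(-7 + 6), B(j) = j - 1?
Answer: -166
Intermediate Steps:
B(j) = -1 + j
Y = -14 (Y = 14/(-1) = 14*(-1) = -14)
m(y, D) = 12 (m(y, D) = 8 + 4 = 12)
2 + m(B(2), -4)*Y = 2 + 12*(-14) = 2 - 168 = -166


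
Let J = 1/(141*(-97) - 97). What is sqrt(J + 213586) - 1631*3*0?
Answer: 3*sqrt(4502465877418)/13774 ≈ 462.15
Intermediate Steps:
J = -1/13774 (J = 1/(-13677 - 97) = 1/(-13774) = -1/13774 ≈ -7.2601e-5)
sqrt(J + 213586) - 1631*3*0 = sqrt(-1/13774 + 213586) - 1631*3*0 = sqrt(2941933563/13774) - 1631*0 = 3*sqrt(4502465877418)/13774 - 1*0 = 3*sqrt(4502465877418)/13774 + 0 = 3*sqrt(4502465877418)/13774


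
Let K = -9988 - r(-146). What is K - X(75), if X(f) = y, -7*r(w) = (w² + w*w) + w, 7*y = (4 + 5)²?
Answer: -27511/7 ≈ -3930.1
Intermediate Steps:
y = 81/7 (y = (4 + 5)²/7 = (⅐)*9² = (⅐)*81 = 81/7 ≈ 11.571)
r(w) = -2*w²/7 - w/7 (r(w) = -((w² + w*w) + w)/7 = -((w² + w²) + w)/7 = -(2*w² + w)/7 = -(w + 2*w²)/7 = -2*w²/7 - w/7)
X(f) = 81/7
K = -27430/7 (K = -9988 - (-1)*(-146)*(1 + 2*(-146))/7 = -9988 - (-1)*(-146)*(1 - 292)/7 = -9988 - (-1)*(-146)*(-291)/7 = -9988 - 1*(-42486/7) = -9988 + 42486/7 = -27430/7 ≈ -3918.6)
K - X(75) = -27430/7 - 1*81/7 = -27430/7 - 81/7 = -27511/7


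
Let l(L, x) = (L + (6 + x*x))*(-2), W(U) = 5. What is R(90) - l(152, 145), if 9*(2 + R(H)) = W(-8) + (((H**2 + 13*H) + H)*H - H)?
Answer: 1223591/9 ≈ 1.3595e+5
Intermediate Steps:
l(L, x) = -12 - 2*L - 2*x**2 (l(L, x) = (L + (6 + x**2))*(-2) = (6 + L + x**2)*(-2) = -12 - 2*L - 2*x**2)
R(H) = -13/9 - H/9 + H*(H**2 + 14*H)/9 (R(H) = -2 + (5 + (((H**2 + 13*H) + H)*H - H))/9 = -2 + (5 + ((H**2 + 14*H)*H - H))/9 = -2 + (5 + (H*(H**2 + 14*H) - H))/9 = -2 + (5 + (-H + H*(H**2 + 14*H)))/9 = -2 + (5 - H + H*(H**2 + 14*H))/9 = -2 + (5/9 - H/9 + H*(H**2 + 14*H)/9) = -13/9 - H/9 + H*(H**2 + 14*H)/9)
R(90) - l(152, 145) = (-13/9 - 1/9*90 + (1/9)*90**3 + (14/9)*90**2) - (-12 - 2*152 - 2*145**2) = (-13/9 - 10 + (1/9)*729000 + (14/9)*8100) - (-12 - 304 - 2*21025) = (-13/9 - 10 + 81000 + 12600) - (-12 - 304 - 42050) = 842297/9 - 1*(-42366) = 842297/9 + 42366 = 1223591/9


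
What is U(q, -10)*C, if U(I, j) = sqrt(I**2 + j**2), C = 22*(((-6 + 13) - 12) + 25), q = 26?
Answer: 880*sqrt(194) ≈ 12257.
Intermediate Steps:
C = 440 (C = 22*((7 - 12) + 25) = 22*(-5 + 25) = 22*20 = 440)
U(q, -10)*C = sqrt(26**2 + (-10)**2)*440 = sqrt(676 + 100)*440 = sqrt(776)*440 = (2*sqrt(194))*440 = 880*sqrt(194)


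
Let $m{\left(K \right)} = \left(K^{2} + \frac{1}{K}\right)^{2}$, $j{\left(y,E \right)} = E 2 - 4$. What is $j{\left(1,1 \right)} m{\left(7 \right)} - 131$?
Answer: $- \frac{243091}{49} \approx -4961.0$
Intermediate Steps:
$j{\left(y,E \right)} = -4 + 2 E$ ($j{\left(y,E \right)} = 2 E - 4 = -4 + 2 E$)
$m{\left(K \right)} = \left(\frac{1}{K} + K^{2}\right)^{2}$
$j{\left(1,1 \right)} m{\left(7 \right)} - 131 = \left(-4 + 2 \cdot 1\right) \frac{\left(1 + 7^{3}\right)^{2}}{49} - 131 = \left(-4 + 2\right) \frac{\left(1 + 343\right)^{2}}{49} - 131 = - 2 \frac{344^{2}}{49} - 131 = - 2 \cdot \frac{1}{49} \cdot 118336 - 131 = \left(-2\right) \frac{118336}{49} - 131 = - \frac{236672}{49} - 131 = - \frac{243091}{49}$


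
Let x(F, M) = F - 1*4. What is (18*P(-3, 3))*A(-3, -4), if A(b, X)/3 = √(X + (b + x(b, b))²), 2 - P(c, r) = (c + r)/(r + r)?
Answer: 432*√6 ≈ 1058.2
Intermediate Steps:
x(F, M) = -4 + F (x(F, M) = F - 4 = -4 + F)
P(c, r) = 2 - (c + r)/(2*r) (P(c, r) = 2 - (c + r)/(r + r) = 2 - (c + r)/(2*r))
A(b, X) = 3*√(X + (-4 + 2*b)²) (A(b, X) = 3*√(X + (b + (-4 + b))²) = 3*√(X + (-4 + 2*b)²))
(18*P(-3, 3))*A(-3, -4) = (18*((½)*(-1*(-3) + 3*3)/3))*(3*√(-4 + 4*(-2 - 3)²)) = (18*((½)*(⅓)*(3 + 9)))*(3*√(-4 + 4*(-5)²)) = (18*((½)*(⅓)*12))*(3*√(-4 + 4*25)) = (18*2)*(3*√(-4 + 100)) = 36*(3*√96) = 36*(3*(4*√6)) = 36*(12*√6) = 432*√6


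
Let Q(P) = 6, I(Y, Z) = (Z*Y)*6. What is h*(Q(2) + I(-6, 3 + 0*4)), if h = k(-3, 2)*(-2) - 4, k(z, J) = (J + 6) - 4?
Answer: 1224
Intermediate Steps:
k(z, J) = 2 + J (k(z, J) = (6 + J) - 4 = 2 + J)
I(Y, Z) = 6*Y*Z (I(Y, Z) = (Y*Z)*6 = 6*Y*Z)
h = -12 (h = (2 + 2)*(-2) - 4 = 4*(-2) - 4 = -8 - 4 = -12)
h*(Q(2) + I(-6, 3 + 0*4)) = -12*(6 + 6*(-6)*(3 + 0*4)) = -12*(6 + 6*(-6)*(3 + 0)) = -12*(6 + 6*(-6)*3) = -12*(6 - 108) = -12*(-102) = 1224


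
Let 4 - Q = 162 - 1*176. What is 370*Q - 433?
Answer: 6227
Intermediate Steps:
Q = 18 (Q = 4 - (162 - 1*176) = 4 - (162 - 176) = 4 - 1*(-14) = 4 + 14 = 18)
370*Q - 433 = 370*18 - 433 = 6660 - 433 = 6227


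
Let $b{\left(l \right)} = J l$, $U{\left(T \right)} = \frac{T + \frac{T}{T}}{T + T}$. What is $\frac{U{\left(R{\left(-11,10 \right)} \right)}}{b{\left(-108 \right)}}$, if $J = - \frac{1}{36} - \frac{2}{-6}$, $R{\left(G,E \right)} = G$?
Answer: $- \frac{5}{363} \approx -0.013774$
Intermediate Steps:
$J = \frac{11}{36}$ ($J = \left(-1\right) \frac{1}{36} - - \frac{1}{3} = - \frac{1}{36} + \frac{1}{3} = \frac{11}{36} \approx 0.30556$)
$U{\left(T \right)} = \frac{1 + T}{2 T}$ ($U{\left(T \right)} = \frac{T + 1}{2 T} = \left(1 + T\right) \frac{1}{2 T} = \frac{1 + T}{2 T}$)
$b{\left(l \right)} = \frac{11 l}{36}$
$\frac{U{\left(R{\left(-11,10 \right)} \right)}}{b{\left(-108 \right)}} = \frac{\frac{1}{2} \frac{1}{-11} \left(1 - 11\right)}{\frac{11}{36} \left(-108\right)} = \frac{\frac{1}{2} \left(- \frac{1}{11}\right) \left(-10\right)}{-33} = \frac{5}{11} \left(- \frac{1}{33}\right) = - \frac{5}{363}$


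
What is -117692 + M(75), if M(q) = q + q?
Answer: -117542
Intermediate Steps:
M(q) = 2*q
-117692 + M(75) = -117692 + 2*75 = -117692 + 150 = -117542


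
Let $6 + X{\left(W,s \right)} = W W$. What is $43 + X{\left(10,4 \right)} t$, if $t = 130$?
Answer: $12263$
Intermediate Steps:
$X{\left(W,s \right)} = -6 + W^{2}$ ($X{\left(W,s \right)} = -6 + W W = -6 + W^{2}$)
$43 + X{\left(10,4 \right)} t = 43 + \left(-6 + 10^{2}\right) 130 = 43 + \left(-6 + 100\right) 130 = 43 + 94 \cdot 130 = 43 + 12220 = 12263$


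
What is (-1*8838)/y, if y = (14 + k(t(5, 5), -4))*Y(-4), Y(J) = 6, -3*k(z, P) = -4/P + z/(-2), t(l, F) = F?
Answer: -2946/29 ≈ -101.59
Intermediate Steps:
k(z, P) = z/6 + 4/(3*P) (k(z, P) = -(-4/P + z/(-2))/3 = -(-4/P + z*(-1/2))/3 = -(-4/P - z/2)/3 = z/6 + 4/(3*P))
y = 87 (y = (14 + (1/6)*(8 - 4*5)/(-4))*6 = (14 + (1/6)*(-1/4)*(8 - 20))*6 = (14 + (1/6)*(-1/4)*(-12))*6 = (14 + 1/2)*6 = (29/2)*6 = 87)
(-1*8838)/y = -1*8838/87 = -8838*1/87 = -2946/29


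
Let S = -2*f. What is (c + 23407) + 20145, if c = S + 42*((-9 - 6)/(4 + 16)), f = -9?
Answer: 87077/2 ≈ 43539.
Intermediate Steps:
S = 18 (S = -2*(-9) = 18)
c = -27/2 (c = 18 + 42*((-9 - 6)/(4 + 16)) = 18 + 42*(-15/20) = 18 + 42*(-15*1/20) = 18 + 42*(-3/4) = 18 - 63/2 = -27/2 ≈ -13.500)
(c + 23407) + 20145 = (-27/2 + 23407) + 20145 = 46787/2 + 20145 = 87077/2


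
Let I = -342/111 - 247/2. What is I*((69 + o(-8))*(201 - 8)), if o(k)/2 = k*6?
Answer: 48811437/74 ≈ 6.5961e+5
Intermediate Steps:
o(k) = 12*k (o(k) = 2*(k*6) = 2*(6*k) = 12*k)
I = -9367/74 (I = -342*1/111 - 247*1/2 = -114/37 - 247/2 = -9367/74 ≈ -126.58)
I*((69 + o(-8))*(201 - 8)) = -9367*(69 + 12*(-8))*(201 - 8)/74 = -9367*(69 - 96)*193/74 = -(-252909)*193/74 = -9367/74*(-5211) = 48811437/74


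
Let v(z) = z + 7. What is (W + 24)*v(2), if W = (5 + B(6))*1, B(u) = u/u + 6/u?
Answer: 279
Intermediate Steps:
B(u) = 1 + 6/u
W = 7 (W = (5 + (6 + 6)/6)*1 = (5 + (⅙)*12)*1 = (5 + 2)*1 = 7*1 = 7)
v(z) = 7 + z
(W + 24)*v(2) = (7 + 24)*(7 + 2) = 31*9 = 279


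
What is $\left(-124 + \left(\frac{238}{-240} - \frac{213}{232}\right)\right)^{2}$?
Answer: $\frac{47997360889}{3027600} \approx 15853.0$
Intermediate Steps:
$\left(-124 + \left(\frac{238}{-240} - \frac{213}{232}\right)\right)^{2} = \left(-124 + \left(238 \left(- \frac{1}{240}\right) - \frac{213}{232}\right)\right)^{2} = \left(-124 - \frac{3323}{1740}\right)^{2} = \left(- \frac{219083}{1740}\right)^{2} = \frac{47997360889}{3027600}$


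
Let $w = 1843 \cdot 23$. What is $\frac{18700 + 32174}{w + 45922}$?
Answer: $\frac{16958}{29437} \approx 0.57608$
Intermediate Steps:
$w = 42389$
$\frac{18700 + 32174}{w + 45922} = \frac{18700 + 32174}{42389 + 45922} = \frac{50874}{88311} = 50874 \cdot \frac{1}{88311} = \frac{16958}{29437}$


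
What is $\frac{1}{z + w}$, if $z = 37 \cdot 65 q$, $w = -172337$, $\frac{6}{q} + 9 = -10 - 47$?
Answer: $- \frac{11}{1898112} \approx -5.7952 \cdot 10^{-6}$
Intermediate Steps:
$q = - \frac{1}{11}$ ($q = \frac{6}{-9 - 57} = \frac{6}{-66} = 6 \left(- \frac{1}{66}\right) = - \frac{1}{11} \approx -0.090909$)
$z = - \frac{2405}{11}$ ($z = 37 \cdot 65 \left(- \frac{1}{11}\right) = 2405 \left(- \frac{1}{11}\right) = - \frac{2405}{11} \approx -218.64$)
$\frac{1}{z + w} = \frac{1}{- \frac{2405}{11} - 172337} = \frac{1}{- \frac{1898112}{11}} = - \frac{11}{1898112}$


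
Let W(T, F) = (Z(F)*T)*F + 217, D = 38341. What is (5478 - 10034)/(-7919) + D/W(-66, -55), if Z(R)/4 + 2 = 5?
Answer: 503070391/346670063 ≈ 1.4512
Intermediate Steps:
Z(R) = 12 (Z(R) = -8 + 4*5 = -8 + 20 = 12)
W(T, F) = 217 + 12*F*T (W(T, F) = (12*T)*F + 217 = 12*F*T + 217 = 217 + 12*F*T)
(5478 - 10034)/(-7919) + D/W(-66, -55) = (5478 - 10034)/(-7919) + 38341/(217 + 12*(-55)*(-66)) = -4556*(-1/7919) + 38341/(217 + 43560) = 4556/7919 + 38341/43777 = 503070391/346670063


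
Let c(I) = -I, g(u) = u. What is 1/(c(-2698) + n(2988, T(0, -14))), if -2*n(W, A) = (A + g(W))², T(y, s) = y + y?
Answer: -1/4461374 ≈ -2.2415e-7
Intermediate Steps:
T(y, s) = 2*y
n(W, A) = -(A + W)²/2
1/(c(-2698) + n(2988, T(0, -14))) = 1/(-1*(-2698) - (2*0 + 2988)²/2) = 1/(2698 - (0 + 2988)²/2) = 1/(2698 - ½*2988²) = 1/(2698 - ½*8928144) = 1/(2698 - 4464072) = 1/(-4461374) = -1/4461374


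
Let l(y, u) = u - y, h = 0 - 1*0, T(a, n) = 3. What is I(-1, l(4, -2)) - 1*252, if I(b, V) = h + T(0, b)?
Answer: -249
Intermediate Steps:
h = 0 (h = 0 + 0 = 0)
I(b, V) = 3 (I(b, V) = 0 + 3 = 3)
I(-1, l(4, -2)) - 1*252 = 3 - 1*252 = 3 - 252 = -249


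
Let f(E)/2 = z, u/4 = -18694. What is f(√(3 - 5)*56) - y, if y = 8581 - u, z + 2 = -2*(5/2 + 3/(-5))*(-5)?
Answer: -83323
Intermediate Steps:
u = -74776 (u = 4*(-18694) = -74776)
z = 17 (z = -2 - 2*(5/2 + 3/(-5))*(-5) = -2 - 2*(5*(½) + 3*(-⅕))*(-5) = -2 - 2*(5/2 - ⅗)*(-5) = -2 - 2*19/10*(-5) = -2 - 19/5*(-5) = -2 + 19 = 17)
f(E) = 34 (f(E) = 2*17 = 34)
y = 83357 (y = 8581 - 1*(-74776) = 8581 + 74776 = 83357)
f(√(3 - 5)*56) - y = 34 - 1*83357 = 34 - 83357 = -83323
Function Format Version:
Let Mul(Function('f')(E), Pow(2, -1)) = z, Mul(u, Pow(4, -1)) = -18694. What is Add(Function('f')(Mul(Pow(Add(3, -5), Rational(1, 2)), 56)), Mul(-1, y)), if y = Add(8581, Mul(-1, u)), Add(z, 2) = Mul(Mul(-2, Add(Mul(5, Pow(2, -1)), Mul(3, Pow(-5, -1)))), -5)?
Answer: -83323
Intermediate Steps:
u = -74776 (u = Mul(4, -18694) = -74776)
z = 17 (z = Add(-2, Mul(Mul(-2, Add(Mul(5, Pow(2, -1)), Mul(3, Pow(-5, -1)))), -5)) = Add(-2, Mul(Mul(-2, Add(Mul(5, Rational(1, 2)), Mul(3, Rational(-1, 5)))), -5)) = Add(-2, Mul(Mul(-2, Add(Rational(5, 2), Rational(-3, 5))), -5)) = Add(-2, Mul(Mul(-2, Rational(19, 10)), -5)) = Add(-2, Mul(Rational(-19, 5), -5)) = Add(-2, 19) = 17)
Function('f')(E) = 34 (Function('f')(E) = Mul(2, 17) = 34)
y = 83357 (y = Add(8581, Mul(-1, -74776)) = Add(8581, 74776) = 83357)
Add(Function('f')(Mul(Pow(Add(3, -5), Rational(1, 2)), 56)), Mul(-1, y)) = Add(34, Mul(-1, 83357)) = Add(34, -83357) = -83323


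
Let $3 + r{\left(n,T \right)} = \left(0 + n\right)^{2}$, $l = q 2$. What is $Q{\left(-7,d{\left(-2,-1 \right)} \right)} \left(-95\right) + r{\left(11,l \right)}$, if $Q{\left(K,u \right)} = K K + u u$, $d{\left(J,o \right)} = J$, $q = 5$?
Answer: $-4917$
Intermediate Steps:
$Q{\left(K,u \right)} = K^{2} + u^{2}$
$l = 10$ ($l = 5 \cdot 2 = 10$)
$r{\left(n,T \right)} = -3 + n^{2}$ ($r{\left(n,T \right)} = -3 + \left(0 + n\right)^{2} = -3 + n^{2}$)
$Q{\left(-7,d{\left(-2,-1 \right)} \right)} \left(-95\right) + r{\left(11,l \right)} = \left(\left(-7\right)^{2} + \left(-2\right)^{2}\right) \left(-95\right) - \left(3 - 11^{2}\right) = \left(49 + 4\right) \left(-95\right) + \left(-3 + 121\right) = 53 \left(-95\right) + 118 = -5035 + 118 = -4917$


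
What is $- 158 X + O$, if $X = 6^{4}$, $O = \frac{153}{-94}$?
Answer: $- \frac{19248345}{94} \approx -2.0477 \cdot 10^{5}$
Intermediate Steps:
$O = - \frac{153}{94}$ ($O = 153 \left(- \frac{1}{94}\right) = - \frac{153}{94} \approx -1.6277$)
$X = 1296$
$- 158 X + O = \left(-158\right) 1296 - \frac{153}{94} = -204768 - \frac{153}{94} = - \frac{19248345}{94}$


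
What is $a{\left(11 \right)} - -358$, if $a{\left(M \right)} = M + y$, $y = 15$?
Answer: $384$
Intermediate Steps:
$a{\left(M \right)} = 15 + M$ ($a{\left(M \right)} = M + 15 = 15 + M$)
$a{\left(11 \right)} - -358 = \left(15 + 11\right) - -358 = 26 + 358 = 384$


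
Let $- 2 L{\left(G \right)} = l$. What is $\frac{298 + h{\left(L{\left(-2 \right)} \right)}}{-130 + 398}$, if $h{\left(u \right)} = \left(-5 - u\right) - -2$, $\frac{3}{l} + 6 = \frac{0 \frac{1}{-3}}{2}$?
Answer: $\frac{1179}{1072} \approx 1.0998$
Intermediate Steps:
$l = - \frac{1}{2}$ ($l = \frac{3}{-6 + \frac{0 \frac{1}{-3}}{2}} = \frac{3}{-6 + 0 \left(- \frac{1}{3}\right) \frac{1}{2}} = \frac{3}{-6 + 0 \cdot \frac{1}{2}} = \frac{3}{-6 + 0} = \frac{3}{-6} = 3 \left(- \frac{1}{6}\right) = - \frac{1}{2} \approx -0.5$)
$L{\left(G \right)} = \frac{1}{4}$ ($L{\left(G \right)} = \left(- \frac{1}{2}\right) \left(- \frac{1}{2}\right) = \frac{1}{4}$)
$h{\left(u \right)} = -3 - u$ ($h{\left(u \right)} = \left(-5 - u\right) + 2 = -3 - u$)
$\frac{298 + h{\left(L{\left(-2 \right)} \right)}}{-130 + 398} = \frac{298 - \frac{13}{4}}{-130 + 398} = \frac{298 - \frac{13}{4}}{268} = \left(298 - \frac{13}{4}\right) \frac{1}{268} = \frac{1179}{4} \cdot \frac{1}{268} = \frac{1179}{1072}$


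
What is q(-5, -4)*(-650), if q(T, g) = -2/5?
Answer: 260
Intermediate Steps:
q(T, g) = -2/5 (q(T, g) = -2*1/5 = -2/5)
q(-5, -4)*(-650) = -2/5*(-650) = 260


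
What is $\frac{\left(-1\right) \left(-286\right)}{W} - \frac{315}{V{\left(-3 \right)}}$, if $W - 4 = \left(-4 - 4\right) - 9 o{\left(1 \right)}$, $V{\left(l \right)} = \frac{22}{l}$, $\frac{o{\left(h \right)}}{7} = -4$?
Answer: $\frac{60163}{1364} \approx 44.108$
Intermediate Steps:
$o{\left(h \right)} = -28$ ($o{\left(h \right)} = 7 \left(-4\right) = -28$)
$W = 248$ ($W = 4 - -244 = 4 + \left(-8 + 252\right) = 4 + 244 = 248$)
$\frac{\left(-1\right) \left(-286\right)}{W} - \frac{315}{V{\left(-3 \right)}} = \frac{\left(-1\right) \left(-286\right)}{248} - \frac{315}{22 \frac{1}{-3}} = 286 \cdot \frac{1}{248} - \frac{315}{22 \left(- \frac{1}{3}\right)} = \frac{143}{124} - \frac{315}{- \frac{22}{3}} = \frac{143}{124} - - \frac{945}{22} = \frac{143}{124} + \frac{945}{22} = \frac{60163}{1364}$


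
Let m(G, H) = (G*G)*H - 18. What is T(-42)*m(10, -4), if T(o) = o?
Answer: 17556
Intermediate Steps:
m(G, H) = -18 + H*G**2 (m(G, H) = G**2*H - 18 = H*G**2 - 18 = -18 + H*G**2)
T(-42)*m(10, -4) = -42*(-18 - 4*10**2) = -42*(-18 - 4*100) = -42*(-18 - 400) = -42*(-418) = 17556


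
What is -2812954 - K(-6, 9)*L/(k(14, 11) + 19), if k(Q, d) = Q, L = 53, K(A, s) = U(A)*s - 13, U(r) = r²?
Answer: -92843965/33 ≈ -2.8135e+6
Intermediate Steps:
K(A, s) = -13 + s*A² (K(A, s) = A²*s - 13 = s*A² - 13 = -13 + s*A²)
-2812954 - K(-6, 9)*L/(k(14, 11) + 19) = -2812954 - (-13 + 9*(-6)²)*53/(14 + 19) = -2812954 - (-13 + 9*36)*53/33 = -2812954 - (-13 + 324)*53/33 = -2812954 - 311*53/33 = -2812954 - 16483/33 = -92843965/33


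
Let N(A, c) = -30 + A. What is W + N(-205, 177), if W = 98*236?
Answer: 22893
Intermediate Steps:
W = 23128
W + N(-205, 177) = 23128 + (-30 - 205) = 23128 - 235 = 22893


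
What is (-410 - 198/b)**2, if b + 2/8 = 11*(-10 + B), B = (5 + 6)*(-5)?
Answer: 1374095039524/8185321 ≈ 1.6787e+5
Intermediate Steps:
B = -55 (B = 11*(-5) = -55)
b = -2861/4 (b = -1/4 + 11*(-10 - 55) = -1/4 + 11*(-65) = -1/4 - 715 = -2861/4 ≈ -715.25)
(-410 - 198/b)**2 = (-410 - 198/(-2861/4))**2 = (-410 - 198*(-4/2861))**2 = (-410 + 792/2861)**2 = (-1172218/2861)**2 = 1374095039524/8185321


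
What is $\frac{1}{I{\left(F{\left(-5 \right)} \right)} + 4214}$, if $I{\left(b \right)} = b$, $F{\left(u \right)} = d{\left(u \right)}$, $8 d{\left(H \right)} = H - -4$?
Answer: $\frac{8}{33711} \approx 0.00023731$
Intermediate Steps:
$d{\left(H \right)} = \frac{1}{2} + \frac{H}{8}$ ($d{\left(H \right)} = \frac{H - -4}{8} = \frac{H + 4}{8} = \frac{4 + H}{8} = \frac{1}{2} + \frac{H}{8}$)
$F{\left(u \right)} = \frac{1}{2} + \frac{u}{8}$
$\frac{1}{I{\left(F{\left(-5 \right)} \right)} + 4214} = \frac{1}{\left(\frac{1}{2} + \frac{1}{8} \left(-5\right)\right) + 4214} = \frac{1}{\left(\frac{1}{2} - \frac{5}{8}\right) + 4214} = \frac{1}{- \frac{1}{8} + 4214} = \frac{1}{\frac{33711}{8}} = \frac{8}{33711}$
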